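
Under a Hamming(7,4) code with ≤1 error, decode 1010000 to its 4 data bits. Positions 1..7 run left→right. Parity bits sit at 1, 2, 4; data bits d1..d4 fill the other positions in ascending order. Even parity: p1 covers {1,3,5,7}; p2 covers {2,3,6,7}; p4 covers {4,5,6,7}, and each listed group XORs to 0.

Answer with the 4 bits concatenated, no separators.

1000

s1 (pos 1,3,5,7): 1⊕1⊕0⊕0 = 0
s2 (pos 2,3,6,7): 0⊕1⊕0⊕0 = 1
s4 (pos 4,5,6,7): 0⊕0⊕0⊕0 = 0
Syndrome s4…s1 = 010 → error at position 2.
Flip position 2: 1010000 → 1110000
Read data bits from positions 3,5,6,7: 1000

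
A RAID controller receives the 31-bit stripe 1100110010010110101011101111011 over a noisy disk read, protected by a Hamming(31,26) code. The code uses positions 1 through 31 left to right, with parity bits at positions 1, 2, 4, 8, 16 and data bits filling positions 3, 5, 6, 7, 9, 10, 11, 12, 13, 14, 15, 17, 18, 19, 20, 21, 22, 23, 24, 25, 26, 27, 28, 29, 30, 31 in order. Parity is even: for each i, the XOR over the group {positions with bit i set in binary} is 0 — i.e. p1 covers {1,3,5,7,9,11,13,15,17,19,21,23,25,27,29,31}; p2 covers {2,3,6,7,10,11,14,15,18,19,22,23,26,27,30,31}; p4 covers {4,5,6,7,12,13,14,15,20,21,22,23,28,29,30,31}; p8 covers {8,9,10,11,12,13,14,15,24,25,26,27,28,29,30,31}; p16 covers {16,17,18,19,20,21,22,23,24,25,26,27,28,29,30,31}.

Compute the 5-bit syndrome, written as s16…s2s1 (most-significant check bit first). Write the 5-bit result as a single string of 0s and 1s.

s1 (pos 1,3,5,7,9,11,13,15,17,19,21,23,25,27,29,31): 1⊕0⊕1⊕0⊕1⊕0⊕0⊕1⊕1⊕1⊕1⊕1⊕1⊕1⊕0⊕1 = 1
s2 (pos 2,3,6,7,10,11,14,15,18,19,22,23,26,27,30,31): 1⊕0⊕1⊕0⊕0⊕0⊕1⊕1⊕0⊕1⊕1⊕1⊕1⊕1⊕1⊕1 = 1
s4 (pos 4,5,6,7,12,13,14,15,20,21,22,23,28,29,30,31): 0⊕1⊕1⊕0⊕1⊕0⊕1⊕1⊕0⊕1⊕1⊕1⊕1⊕0⊕1⊕1 = 1
s8 (pos 8,9,10,11,12,13,14,15,24,25,26,27,28,29,30,31): 0⊕1⊕0⊕0⊕1⊕0⊕1⊕1⊕0⊕1⊕1⊕1⊕1⊕0⊕1⊕1 = 0
s16 (pos 16,17,18,19,20,21,22,23,24,25,26,27,28,29,30,31): 0⊕1⊕0⊕1⊕0⊕1⊕1⊕1⊕0⊕1⊕1⊕1⊕1⊕0⊕1⊕1 = 1
Syndrome s16…s1 = 10111 → error at position 23.

10111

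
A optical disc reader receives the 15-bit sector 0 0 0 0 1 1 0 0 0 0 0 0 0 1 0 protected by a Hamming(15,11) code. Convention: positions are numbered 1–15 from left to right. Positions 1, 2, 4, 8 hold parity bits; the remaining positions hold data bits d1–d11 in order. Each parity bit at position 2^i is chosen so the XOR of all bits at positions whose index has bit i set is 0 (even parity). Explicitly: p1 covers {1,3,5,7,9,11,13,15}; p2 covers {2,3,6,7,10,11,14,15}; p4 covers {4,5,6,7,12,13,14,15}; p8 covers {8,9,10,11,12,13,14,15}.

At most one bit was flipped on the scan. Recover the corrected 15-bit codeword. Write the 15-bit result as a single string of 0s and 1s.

s1 (pos 1,3,5,7,9,11,13,15): 0⊕0⊕1⊕0⊕0⊕0⊕0⊕0 = 1
s2 (pos 2,3,6,7,10,11,14,15): 0⊕0⊕1⊕0⊕0⊕0⊕1⊕0 = 0
s4 (pos 4,5,6,7,12,13,14,15): 0⊕1⊕1⊕0⊕0⊕0⊕1⊕0 = 1
s8 (pos 8,9,10,11,12,13,14,15): 0⊕0⊕0⊕0⊕0⊕0⊕1⊕0 = 1
Syndrome s8…s1 = 1101 → error at position 13.
Flip position 13: 000011000000010 → 000011000000110

000011000000110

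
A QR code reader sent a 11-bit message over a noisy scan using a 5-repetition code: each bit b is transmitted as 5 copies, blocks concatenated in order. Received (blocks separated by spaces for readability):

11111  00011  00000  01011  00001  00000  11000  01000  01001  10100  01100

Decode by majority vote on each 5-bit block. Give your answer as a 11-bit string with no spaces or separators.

Block 1 (11111): 5 ones → 1
Block 2 (00011): 2 ones → 0
Block 3 (00000): 0 ones → 0
Block 4 (01011): 3 ones → 1
Block 5 (00001): 1 one → 0
Block 6 (00000): 0 ones → 0
Block 7 (11000): 2 ones → 0
Block 8 (01000): 1 one → 0
Block 9 (01001): 2 ones → 0
Block 10 (10100): 2 ones → 0
Block 11 (01100): 2 ones → 0

10010000000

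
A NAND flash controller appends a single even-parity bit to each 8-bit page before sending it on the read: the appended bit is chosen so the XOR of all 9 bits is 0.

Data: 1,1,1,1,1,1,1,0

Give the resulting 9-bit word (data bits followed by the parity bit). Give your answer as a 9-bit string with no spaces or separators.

111111101

XOR of the 8 data bits: 1⊕1⊕1⊕1⊕1⊕1⊕1⊕0 = 1
Parity bit = 1 (so all 9 bits XOR to 0).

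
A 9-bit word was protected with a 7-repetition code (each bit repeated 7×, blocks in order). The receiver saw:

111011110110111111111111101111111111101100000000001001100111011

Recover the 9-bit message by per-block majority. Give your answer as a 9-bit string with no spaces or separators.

111111001

Block 1 (1110111): 6 ones → 1
Block 2 (1011011): 5 ones → 1
Block 3 (1111111): 7 ones → 1
Block 4 (1111011): 6 ones → 1
Block 5 (1111111): 7 ones → 1
Block 6 (1101100): 4 ones → 1
Block 7 (0000000): 0 ones → 0
Block 8 (0100110): 3 ones → 0
Block 9 (0111011): 5 ones → 1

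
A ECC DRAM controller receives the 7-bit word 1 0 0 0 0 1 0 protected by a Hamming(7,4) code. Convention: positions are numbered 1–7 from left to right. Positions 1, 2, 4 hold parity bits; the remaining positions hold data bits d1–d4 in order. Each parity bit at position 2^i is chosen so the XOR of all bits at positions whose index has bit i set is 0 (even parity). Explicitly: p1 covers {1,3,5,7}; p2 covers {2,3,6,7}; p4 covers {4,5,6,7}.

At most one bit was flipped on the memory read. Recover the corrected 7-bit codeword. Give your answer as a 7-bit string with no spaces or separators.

1000011

s1 (pos 1,3,5,7): 1⊕0⊕0⊕0 = 1
s2 (pos 2,3,6,7): 0⊕0⊕1⊕0 = 1
s4 (pos 4,5,6,7): 0⊕0⊕1⊕0 = 1
Syndrome s4…s1 = 111 → error at position 7.
Flip position 7: 1000010 → 1000011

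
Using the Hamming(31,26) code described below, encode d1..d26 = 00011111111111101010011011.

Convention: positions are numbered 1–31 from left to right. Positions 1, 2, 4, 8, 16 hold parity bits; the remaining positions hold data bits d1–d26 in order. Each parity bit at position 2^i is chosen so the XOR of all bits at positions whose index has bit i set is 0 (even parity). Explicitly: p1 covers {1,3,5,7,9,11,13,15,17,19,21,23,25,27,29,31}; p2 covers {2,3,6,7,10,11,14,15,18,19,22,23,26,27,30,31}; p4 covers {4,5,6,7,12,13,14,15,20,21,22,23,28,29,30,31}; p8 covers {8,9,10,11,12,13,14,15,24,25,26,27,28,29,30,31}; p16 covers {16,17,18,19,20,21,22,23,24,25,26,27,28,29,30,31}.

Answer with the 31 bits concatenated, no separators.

Place data at non-parity positions: p1 p2 0 p4 0 0 1 p8 1 1 1 1 1 1 1 p16 1 1 1 1 0 1 0 1 0 0 1 1 0 1 1
p1 (pos 1,3,5,7,9,11,13,15,17,19,21,23,25,27,29,31): XOR of data positions = 0⊕0⊕1⊕1⊕1⊕1⊕1⊕1⊕1⊕0⊕0⊕0⊕1⊕0⊕1 = 1
p2 (pos 2,3,6,7,10,11,14,15,18,19,22,23,26,27,30,31): XOR of data positions = 0⊕0⊕1⊕1⊕1⊕1⊕1⊕1⊕1⊕1⊕0⊕0⊕1⊕1⊕1 = 1
p4 (pos 4,5,6,7,12,13,14,15,20,21,22,23,28,29,30,31): XOR of data positions = 0⊕0⊕1⊕1⊕1⊕1⊕1⊕1⊕0⊕1⊕0⊕1⊕0⊕1⊕1 = 0
p8 (pos 8,9,10,11,12,13,14,15,24,25,26,27,28,29,30,31): XOR of data positions = 1⊕1⊕1⊕1⊕1⊕1⊕1⊕1⊕0⊕0⊕1⊕1⊕0⊕1⊕1 = 0
p16 (pos 16,17,18,19,20,21,22,23,24,25,26,27,28,29,30,31): XOR of data positions = 1⊕1⊕1⊕1⊕0⊕1⊕0⊕1⊕0⊕0⊕1⊕1⊕0⊕1⊕1 = 0
Codeword: 1100001011111110111101010011011

1100001011111110111101010011011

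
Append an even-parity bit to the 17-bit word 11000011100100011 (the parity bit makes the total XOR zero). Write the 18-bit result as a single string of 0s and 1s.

110000111001000110

XOR of the 17 data bits: 1⊕1⊕0⊕0⊕0⊕0⊕1⊕1⊕1⊕0⊕0⊕1⊕0⊕0⊕0⊕1⊕1 = 0
Parity bit = 0 (so all 18 bits XOR to 0).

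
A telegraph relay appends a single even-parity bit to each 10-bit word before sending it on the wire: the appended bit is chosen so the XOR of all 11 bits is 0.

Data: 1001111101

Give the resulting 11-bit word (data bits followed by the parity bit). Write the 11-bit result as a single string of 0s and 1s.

XOR of the 10 data bits: 1⊕0⊕0⊕1⊕1⊕1⊕1⊕1⊕0⊕1 = 1
Parity bit = 1 (so all 11 bits XOR to 0).

10011111011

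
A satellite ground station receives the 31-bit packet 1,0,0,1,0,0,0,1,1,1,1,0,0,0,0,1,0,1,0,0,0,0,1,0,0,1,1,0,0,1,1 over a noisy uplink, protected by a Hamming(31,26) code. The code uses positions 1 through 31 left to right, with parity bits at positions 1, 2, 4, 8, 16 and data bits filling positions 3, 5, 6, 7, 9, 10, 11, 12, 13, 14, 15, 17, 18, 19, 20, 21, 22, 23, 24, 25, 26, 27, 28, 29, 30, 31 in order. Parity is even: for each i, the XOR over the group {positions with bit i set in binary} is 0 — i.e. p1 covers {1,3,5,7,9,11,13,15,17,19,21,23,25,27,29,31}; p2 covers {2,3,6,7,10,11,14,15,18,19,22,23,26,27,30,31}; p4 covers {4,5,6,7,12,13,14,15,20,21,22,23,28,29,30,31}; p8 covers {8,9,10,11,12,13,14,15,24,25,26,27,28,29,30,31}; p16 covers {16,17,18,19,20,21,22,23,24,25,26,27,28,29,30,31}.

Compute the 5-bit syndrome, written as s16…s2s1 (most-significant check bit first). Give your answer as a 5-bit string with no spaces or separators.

10000

s1 (pos 1,3,5,7,9,11,13,15,17,19,21,23,25,27,29,31): 1⊕0⊕0⊕0⊕1⊕1⊕0⊕0⊕0⊕0⊕0⊕1⊕0⊕1⊕0⊕1 = 0
s2 (pos 2,3,6,7,10,11,14,15,18,19,22,23,26,27,30,31): 0⊕0⊕0⊕0⊕1⊕1⊕0⊕0⊕1⊕0⊕0⊕1⊕1⊕1⊕1⊕1 = 0
s4 (pos 4,5,6,7,12,13,14,15,20,21,22,23,28,29,30,31): 1⊕0⊕0⊕0⊕0⊕0⊕0⊕0⊕0⊕0⊕0⊕1⊕0⊕0⊕1⊕1 = 0
s8 (pos 8,9,10,11,12,13,14,15,24,25,26,27,28,29,30,31): 1⊕1⊕1⊕1⊕0⊕0⊕0⊕0⊕0⊕0⊕1⊕1⊕0⊕0⊕1⊕1 = 0
s16 (pos 16,17,18,19,20,21,22,23,24,25,26,27,28,29,30,31): 1⊕0⊕1⊕0⊕0⊕0⊕0⊕1⊕0⊕0⊕1⊕1⊕0⊕0⊕1⊕1 = 1
Syndrome s16…s1 = 10000 → error at position 16.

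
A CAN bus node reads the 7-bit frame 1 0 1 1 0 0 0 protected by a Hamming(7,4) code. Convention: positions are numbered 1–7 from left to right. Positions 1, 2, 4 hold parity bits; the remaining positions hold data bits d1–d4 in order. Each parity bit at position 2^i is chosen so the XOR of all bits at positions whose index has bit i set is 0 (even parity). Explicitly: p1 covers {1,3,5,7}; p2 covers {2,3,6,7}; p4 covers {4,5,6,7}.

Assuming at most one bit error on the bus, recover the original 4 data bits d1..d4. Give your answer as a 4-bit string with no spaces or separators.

s1 (pos 1,3,5,7): 1⊕1⊕0⊕0 = 0
s2 (pos 2,3,6,7): 0⊕1⊕0⊕0 = 1
s4 (pos 4,5,6,7): 1⊕0⊕0⊕0 = 1
Syndrome s4…s1 = 110 → error at position 6.
Flip position 6: 1011000 → 1011010
Read data bits from positions 3,5,6,7: 1010

1010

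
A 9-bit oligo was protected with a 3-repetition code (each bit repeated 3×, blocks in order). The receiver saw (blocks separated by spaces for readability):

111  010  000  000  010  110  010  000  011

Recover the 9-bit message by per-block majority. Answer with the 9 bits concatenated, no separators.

100001001

Block 1 (111): 3 ones → 1
Block 2 (010): 1 one → 0
Block 3 (000): 0 ones → 0
Block 4 (000): 0 ones → 0
Block 5 (010): 1 one → 0
Block 6 (110): 2 ones → 1
Block 7 (010): 1 one → 0
Block 8 (000): 0 ones → 0
Block 9 (011): 2 ones → 1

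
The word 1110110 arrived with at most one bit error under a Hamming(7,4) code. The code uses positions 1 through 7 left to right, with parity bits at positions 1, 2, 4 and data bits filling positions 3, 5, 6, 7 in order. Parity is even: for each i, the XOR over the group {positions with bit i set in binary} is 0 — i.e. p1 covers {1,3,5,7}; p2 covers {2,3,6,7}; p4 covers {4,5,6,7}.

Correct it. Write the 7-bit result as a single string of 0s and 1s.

1100110

s1 (pos 1,3,5,7): 1⊕1⊕1⊕0 = 1
s2 (pos 2,3,6,7): 1⊕1⊕1⊕0 = 1
s4 (pos 4,5,6,7): 0⊕1⊕1⊕0 = 0
Syndrome s4…s1 = 011 → error at position 3.
Flip position 3: 1110110 → 1100110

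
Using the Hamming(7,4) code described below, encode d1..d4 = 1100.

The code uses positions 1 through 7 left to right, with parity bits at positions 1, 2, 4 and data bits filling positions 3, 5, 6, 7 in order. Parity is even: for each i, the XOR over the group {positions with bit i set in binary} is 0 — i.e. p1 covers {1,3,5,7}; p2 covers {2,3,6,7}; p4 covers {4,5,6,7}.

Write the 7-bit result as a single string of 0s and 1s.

Place data at non-parity positions: p1 p2 1 p4 1 0 0
p1 (pos 1,3,5,7): XOR of data positions = 1⊕1⊕0 = 0
p2 (pos 2,3,6,7): XOR of data positions = 1⊕0⊕0 = 1
p4 (pos 4,5,6,7): XOR of data positions = 1⊕0⊕0 = 1
Codeword: 0111100

0111100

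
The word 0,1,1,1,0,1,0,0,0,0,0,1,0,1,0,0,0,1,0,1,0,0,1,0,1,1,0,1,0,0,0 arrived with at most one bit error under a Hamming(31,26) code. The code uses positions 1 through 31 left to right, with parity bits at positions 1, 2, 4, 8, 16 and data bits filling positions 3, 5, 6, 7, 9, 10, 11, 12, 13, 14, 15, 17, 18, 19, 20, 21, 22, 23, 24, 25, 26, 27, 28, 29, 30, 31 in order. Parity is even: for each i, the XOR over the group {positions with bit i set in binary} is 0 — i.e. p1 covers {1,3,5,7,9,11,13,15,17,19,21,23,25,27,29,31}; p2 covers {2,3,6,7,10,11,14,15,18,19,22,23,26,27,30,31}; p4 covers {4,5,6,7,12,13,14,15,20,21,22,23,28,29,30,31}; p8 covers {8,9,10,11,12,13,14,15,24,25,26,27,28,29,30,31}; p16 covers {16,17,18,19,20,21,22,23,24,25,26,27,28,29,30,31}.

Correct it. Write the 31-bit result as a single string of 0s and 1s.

s1 (pos 1,3,5,7,9,11,13,15,17,19,21,23,25,27,29,31): 0⊕1⊕0⊕0⊕0⊕0⊕0⊕0⊕0⊕0⊕0⊕1⊕1⊕0⊕0⊕0 = 1
s2 (pos 2,3,6,7,10,11,14,15,18,19,22,23,26,27,30,31): 1⊕1⊕1⊕0⊕0⊕0⊕1⊕0⊕1⊕0⊕0⊕1⊕1⊕0⊕0⊕0 = 1
s4 (pos 4,5,6,7,12,13,14,15,20,21,22,23,28,29,30,31): 1⊕0⊕1⊕0⊕1⊕0⊕1⊕0⊕1⊕0⊕0⊕1⊕1⊕0⊕0⊕0 = 1
s8 (pos 8,9,10,11,12,13,14,15,24,25,26,27,28,29,30,31): 0⊕0⊕0⊕0⊕1⊕0⊕1⊕0⊕0⊕1⊕1⊕0⊕1⊕0⊕0⊕0 = 1
s16 (pos 16,17,18,19,20,21,22,23,24,25,26,27,28,29,30,31): 0⊕0⊕1⊕0⊕1⊕0⊕0⊕1⊕0⊕1⊕1⊕0⊕1⊕0⊕0⊕0 = 0
Syndrome s16…s1 = 01111 → error at position 15.
Flip position 15: 0111010000010100010100101101000 → 0111010000010110010100101101000

0111010000010110010100101101000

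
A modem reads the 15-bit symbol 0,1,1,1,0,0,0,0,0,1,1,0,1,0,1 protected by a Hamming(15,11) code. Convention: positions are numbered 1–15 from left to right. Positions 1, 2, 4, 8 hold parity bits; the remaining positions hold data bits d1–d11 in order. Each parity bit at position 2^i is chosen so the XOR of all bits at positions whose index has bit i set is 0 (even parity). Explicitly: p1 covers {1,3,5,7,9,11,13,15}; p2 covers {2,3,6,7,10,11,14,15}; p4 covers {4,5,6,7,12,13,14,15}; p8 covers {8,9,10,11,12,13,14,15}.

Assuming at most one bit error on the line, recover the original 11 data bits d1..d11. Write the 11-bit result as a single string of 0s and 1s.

10100110101

s1 (pos 1,3,5,7,9,11,13,15): 0⊕1⊕0⊕0⊕0⊕1⊕1⊕1 = 0
s2 (pos 2,3,6,7,10,11,14,15): 1⊕1⊕0⊕0⊕1⊕1⊕0⊕1 = 1
s4 (pos 4,5,6,7,12,13,14,15): 1⊕0⊕0⊕0⊕0⊕1⊕0⊕1 = 1
s8 (pos 8,9,10,11,12,13,14,15): 0⊕0⊕1⊕1⊕0⊕1⊕0⊕1 = 0
Syndrome s8…s1 = 0110 → error at position 6.
Flip position 6: 011100000110101 → 011101000110101
Read data bits from positions 3,5,6,7,9,10,11,12,13,14,15: 10100110101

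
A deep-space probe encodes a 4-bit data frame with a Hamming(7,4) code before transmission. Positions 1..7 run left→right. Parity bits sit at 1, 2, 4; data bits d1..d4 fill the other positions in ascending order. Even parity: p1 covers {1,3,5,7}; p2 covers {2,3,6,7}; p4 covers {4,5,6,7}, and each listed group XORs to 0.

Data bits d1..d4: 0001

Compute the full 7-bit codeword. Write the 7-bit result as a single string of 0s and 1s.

Place data at non-parity positions: p1 p2 0 p4 0 0 1
p1 (pos 1,3,5,7): XOR of data positions = 0⊕0⊕1 = 1
p2 (pos 2,3,6,7): XOR of data positions = 0⊕0⊕1 = 1
p4 (pos 4,5,6,7): XOR of data positions = 0⊕0⊕1 = 1
Codeword: 1101001

1101001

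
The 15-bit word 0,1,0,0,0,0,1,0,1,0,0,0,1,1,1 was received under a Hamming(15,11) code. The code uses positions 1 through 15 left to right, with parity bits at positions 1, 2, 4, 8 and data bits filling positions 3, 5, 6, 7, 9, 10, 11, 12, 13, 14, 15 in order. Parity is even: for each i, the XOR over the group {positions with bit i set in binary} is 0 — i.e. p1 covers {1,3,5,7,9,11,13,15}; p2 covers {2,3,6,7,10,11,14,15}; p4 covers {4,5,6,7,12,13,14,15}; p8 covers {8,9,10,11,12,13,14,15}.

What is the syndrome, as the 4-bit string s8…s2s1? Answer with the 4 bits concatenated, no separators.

0000

s1 (pos 1,3,5,7,9,11,13,15): 0⊕0⊕0⊕1⊕1⊕0⊕1⊕1 = 0
s2 (pos 2,3,6,7,10,11,14,15): 1⊕0⊕0⊕1⊕0⊕0⊕1⊕1 = 0
s4 (pos 4,5,6,7,12,13,14,15): 0⊕0⊕0⊕1⊕0⊕1⊕1⊕1 = 0
s8 (pos 8,9,10,11,12,13,14,15): 0⊕1⊕0⊕0⊕0⊕1⊕1⊕1 = 0
Syndrome s8…s1 = 0000 → no error.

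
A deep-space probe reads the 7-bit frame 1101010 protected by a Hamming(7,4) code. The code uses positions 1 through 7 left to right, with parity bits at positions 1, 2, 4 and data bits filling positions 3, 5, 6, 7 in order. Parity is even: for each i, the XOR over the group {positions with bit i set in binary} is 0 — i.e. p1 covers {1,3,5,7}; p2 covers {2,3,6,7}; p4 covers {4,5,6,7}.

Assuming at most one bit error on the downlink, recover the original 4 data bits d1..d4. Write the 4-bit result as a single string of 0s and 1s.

s1 (pos 1,3,5,7): 1⊕0⊕0⊕0 = 1
s2 (pos 2,3,6,7): 1⊕0⊕1⊕0 = 0
s4 (pos 4,5,6,7): 1⊕0⊕1⊕0 = 0
Syndrome s4…s1 = 001 → error at position 1.
Flip position 1: 1101010 → 0101010
Read data bits from positions 3,5,6,7: 0010

0010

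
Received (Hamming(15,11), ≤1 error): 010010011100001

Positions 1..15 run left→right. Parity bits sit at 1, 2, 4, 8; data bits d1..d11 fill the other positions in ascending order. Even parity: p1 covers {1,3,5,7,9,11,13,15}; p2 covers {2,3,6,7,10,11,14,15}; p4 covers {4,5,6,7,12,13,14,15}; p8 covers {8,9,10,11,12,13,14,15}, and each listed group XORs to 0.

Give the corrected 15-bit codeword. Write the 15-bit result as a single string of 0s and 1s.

011010011100001

s1 (pos 1,3,5,7,9,11,13,15): 0⊕0⊕1⊕0⊕1⊕0⊕0⊕1 = 1
s2 (pos 2,3,6,7,10,11,14,15): 1⊕0⊕0⊕0⊕1⊕0⊕0⊕1 = 1
s4 (pos 4,5,6,7,12,13,14,15): 0⊕1⊕0⊕0⊕0⊕0⊕0⊕1 = 0
s8 (pos 8,9,10,11,12,13,14,15): 1⊕1⊕1⊕0⊕0⊕0⊕0⊕1 = 0
Syndrome s8…s1 = 0011 → error at position 3.
Flip position 3: 010010011100001 → 011010011100001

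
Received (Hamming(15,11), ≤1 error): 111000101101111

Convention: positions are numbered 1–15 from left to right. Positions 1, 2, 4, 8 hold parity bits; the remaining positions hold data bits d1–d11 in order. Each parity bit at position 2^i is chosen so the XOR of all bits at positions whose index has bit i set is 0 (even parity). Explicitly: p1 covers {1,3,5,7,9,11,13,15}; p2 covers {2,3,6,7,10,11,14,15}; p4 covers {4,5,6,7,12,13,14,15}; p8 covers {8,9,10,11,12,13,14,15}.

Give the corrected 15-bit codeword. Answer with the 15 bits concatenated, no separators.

111100101101111

s1 (pos 1,3,5,7,9,11,13,15): 1⊕1⊕0⊕1⊕1⊕0⊕1⊕1 = 0
s2 (pos 2,3,6,7,10,11,14,15): 1⊕1⊕0⊕1⊕1⊕0⊕1⊕1 = 0
s4 (pos 4,5,6,7,12,13,14,15): 0⊕0⊕0⊕1⊕1⊕1⊕1⊕1 = 1
s8 (pos 8,9,10,11,12,13,14,15): 0⊕1⊕1⊕0⊕1⊕1⊕1⊕1 = 0
Syndrome s8…s1 = 0100 → error at position 4.
Flip position 4: 111000101101111 → 111100101101111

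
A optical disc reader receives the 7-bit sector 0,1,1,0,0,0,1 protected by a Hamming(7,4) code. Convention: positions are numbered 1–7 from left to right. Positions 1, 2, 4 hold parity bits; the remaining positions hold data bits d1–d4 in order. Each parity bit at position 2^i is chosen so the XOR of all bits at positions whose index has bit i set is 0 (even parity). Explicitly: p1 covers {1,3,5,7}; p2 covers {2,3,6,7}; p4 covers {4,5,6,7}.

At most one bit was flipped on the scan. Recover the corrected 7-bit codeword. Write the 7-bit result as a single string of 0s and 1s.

0110011

s1 (pos 1,3,5,7): 0⊕1⊕0⊕1 = 0
s2 (pos 2,3,6,7): 1⊕1⊕0⊕1 = 1
s4 (pos 4,5,6,7): 0⊕0⊕0⊕1 = 1
Syndrome s4…s1 = 110 → error at position 6.
Flip position 6: 0110001 → 0110011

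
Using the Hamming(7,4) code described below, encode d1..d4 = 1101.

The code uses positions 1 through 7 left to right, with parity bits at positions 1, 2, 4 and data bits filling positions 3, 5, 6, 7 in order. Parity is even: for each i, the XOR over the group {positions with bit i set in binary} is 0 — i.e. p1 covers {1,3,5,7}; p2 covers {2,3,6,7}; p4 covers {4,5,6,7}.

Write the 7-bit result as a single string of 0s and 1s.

Place data at non-parity positions: p1 p2 1 p4 1 0 1
p1 (pos 1,3,5,7): XOR of data positions = 1⊕1⊕1 = 1
p2 (pos 2,3,6,7): XOR of data positions = 1⊕0⊕1 = 0
p4 (pos 4,5,6,7): XOR of data positions = 1⊕0⊕1 = 0
Codeword: 1010101

1010101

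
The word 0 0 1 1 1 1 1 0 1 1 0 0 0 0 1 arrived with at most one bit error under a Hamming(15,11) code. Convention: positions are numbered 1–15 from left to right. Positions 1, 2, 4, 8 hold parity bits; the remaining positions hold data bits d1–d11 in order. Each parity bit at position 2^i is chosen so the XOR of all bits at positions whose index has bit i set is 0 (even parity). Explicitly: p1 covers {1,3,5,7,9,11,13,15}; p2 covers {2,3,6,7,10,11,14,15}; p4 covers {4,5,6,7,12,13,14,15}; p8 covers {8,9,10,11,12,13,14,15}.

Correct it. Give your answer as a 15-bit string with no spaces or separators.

001111101100000

s1 (pos 1,3,5,7,9,11,13,15): 0⊕1⊕1⊕1⊕1⊕0⊕0⊕1 = 1
s2 (pos 2,3,6,7,10,11,14,15): 0⊕1⊕1⊕1⊕1⊕0⊕0⊕1 = 1
s4 (pos 4,5,6,7,12,13,14,15): 1⊕1⊕1⊕1⊕0⊕0⊕0⊕1 = 1
s8 (pos 8,9,10,11,12,13,14,15): 0⊕1⊕1⊕0⊕0⊕0⊕0⊕1 = 1
Syndrome s8…s1 = 1111 → error at position 15.
Flip position 15: 001111101100001 → 001111101100000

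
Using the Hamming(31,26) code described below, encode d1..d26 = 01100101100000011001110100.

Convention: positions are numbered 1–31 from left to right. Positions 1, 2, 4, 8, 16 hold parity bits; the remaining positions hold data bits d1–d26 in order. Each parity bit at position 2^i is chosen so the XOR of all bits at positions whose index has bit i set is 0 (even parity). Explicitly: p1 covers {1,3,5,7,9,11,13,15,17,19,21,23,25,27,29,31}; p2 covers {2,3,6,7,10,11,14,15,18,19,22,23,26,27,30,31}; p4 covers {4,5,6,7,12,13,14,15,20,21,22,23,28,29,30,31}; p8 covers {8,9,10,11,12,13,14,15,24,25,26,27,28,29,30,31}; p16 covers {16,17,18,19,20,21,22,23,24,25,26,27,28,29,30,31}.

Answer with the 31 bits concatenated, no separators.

0101110101011000000011001110100

Place data at non-parity positions: p1 p2 0 p4 1 1 0 p8 0 1 0 1 1 0 0 p16 0 0 0 0 1 1 0 0 1 1 1 0 1 0 0
p1 (pos 1,3,5,7,9,11,13,15,17,19,21,23,25,27,29,31): XOR of data positions = 0⊕1⊕0⊕0⊕0⊕1⊕0⊕0⊕0⊕1⊕0⊕1⊕1⊕1⊕0 = 0
p2 (pos 2,3,6,7,10,11,14,15,18,19,22,23,26,27,30,31): XOR of data positions = 0⊕1⊕0⊕1⊕0⊕0⊕0⊕0⊕0⊕1⊕0⊕1⊕1⊕0⊕0 = 1
p4 (pos 4,5,6,7,12,13,14,15,20,21,22,23,28,29,30,31): XOR of data positions = 1⊕1⊕0⊕1⊕1⊕0⊕0⊕0⊕1⊕1⊕0⊕0⊕1⊕0⊕0 = 1
p8 (pos 8,9,10,11,12,13,14,15,24,25,26,27,28,29,30,31): XOR of data positions = 0⊕1⊕0⊕1⊕1⊕0⊕0⊕0⊕1⊕1⊕1⊕0⊕1⊕0⊕0 = 1
p16 (pos 16,17,18,19,20,21,22,23,24,25,26,27,28,29,30,31): XOR of data positions = 0⊕0⊕0⊕0⊕1⊕1⊕0⊕0⊕1⊕1⊕1⊕0⊕1⊕0⊕0 = 0
Codeword: 0101110101011000000011001110100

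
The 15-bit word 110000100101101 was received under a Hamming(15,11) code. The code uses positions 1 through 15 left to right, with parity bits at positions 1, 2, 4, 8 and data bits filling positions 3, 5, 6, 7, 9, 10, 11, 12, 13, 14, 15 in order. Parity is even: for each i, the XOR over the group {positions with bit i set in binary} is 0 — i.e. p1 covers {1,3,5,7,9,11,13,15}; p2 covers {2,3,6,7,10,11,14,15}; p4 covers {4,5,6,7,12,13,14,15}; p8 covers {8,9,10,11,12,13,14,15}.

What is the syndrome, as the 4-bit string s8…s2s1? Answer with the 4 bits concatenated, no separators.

0000

s1 (pos 1,3,5,7,9,11,13,15): 1⊕0⊕0⊕1⊕0⊕0⊕1⊕1 = 0
s2 (pos 2,3,6,7,10,11,14,15): 1⊕0⊕0⊕1⊕1⊕0⊕0⊕1 = 0
s4 (pos 4,5,6,7,12,13,14,15): 0⊕0⊕0⊕1⊕1⊕1⊕0⊕1 = 0
s8 (pos 8,9,10,11,12,13,14,15): 0⊕0⊕1⊕0⊕1⊕1⊕0⊕1 = 0
Syndrome s8…s1 = 0000 → no error.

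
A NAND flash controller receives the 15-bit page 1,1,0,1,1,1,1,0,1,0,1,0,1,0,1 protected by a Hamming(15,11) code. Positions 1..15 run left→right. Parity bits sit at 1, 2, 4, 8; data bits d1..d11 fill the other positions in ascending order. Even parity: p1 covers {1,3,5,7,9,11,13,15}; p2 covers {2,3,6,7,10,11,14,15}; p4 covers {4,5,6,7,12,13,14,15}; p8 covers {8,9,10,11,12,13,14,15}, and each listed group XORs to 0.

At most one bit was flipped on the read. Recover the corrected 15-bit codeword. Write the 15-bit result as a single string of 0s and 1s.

s1 (pos 1,3,5,7,9,11,13,15): 1⊕0⊕1⊕1⊕1⊕1⊕1⊕1 = 1
s2 (pos 2,3,6,7,10,11,14,15): 1⊕0⊕1⊕1⊕0⊕1⊕0⊕1 = 1
s4 (pos 4,5,6,7,12,13,14,15): 1⊕1⊕1⊕1⊕0⊕1⊕0⊕1 = 0
s8 (pos 8,9,10,11,12,13,14,15): 0⊕1⊕0⊕1⊕0⊕1⊕0⊕1 = 0
Syndrome s8…s1 = 0011 → error at position 3.
Flip position 3: 110111101010101 → 111111101010101

111111101010101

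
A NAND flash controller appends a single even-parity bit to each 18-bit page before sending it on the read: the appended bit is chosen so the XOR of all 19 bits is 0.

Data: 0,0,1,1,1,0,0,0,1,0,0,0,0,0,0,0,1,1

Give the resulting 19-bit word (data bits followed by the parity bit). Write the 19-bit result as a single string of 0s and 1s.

0011100010000000110

XOR of the 18 data bits: 0⊕0⊕1⊕1⊕1⊕0⊕0⊕0⊕1⊕0⊕0⊕0⊕0⊕0⊕0⊕0⊕1⊕1 = 0
Parity bit = 0 (so all 19 bits XOR to 0).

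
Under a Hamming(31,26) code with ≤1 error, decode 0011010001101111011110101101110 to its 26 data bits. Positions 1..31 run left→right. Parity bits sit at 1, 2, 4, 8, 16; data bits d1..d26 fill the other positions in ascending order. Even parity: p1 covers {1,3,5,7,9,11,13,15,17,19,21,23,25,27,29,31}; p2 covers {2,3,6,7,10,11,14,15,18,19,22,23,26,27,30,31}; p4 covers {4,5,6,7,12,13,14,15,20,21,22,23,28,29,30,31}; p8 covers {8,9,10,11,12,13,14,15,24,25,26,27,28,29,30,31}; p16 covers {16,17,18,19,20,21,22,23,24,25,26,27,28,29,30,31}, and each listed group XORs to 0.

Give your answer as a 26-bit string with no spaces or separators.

s1 (pos 1,3,5,7,9,11,13,15,17,19,21,23,25,27,29,31): 0⊕1⊕0⊕0⊕0⊕1⊕1⊕1⊕0⊕1⊕1⊕1⊕1⊕0⊕1⊕0 = 1
s2 (pos 2,3,6,7,10,11,14,15,18,19,22,23,26,27,30,31): 0⊕1⊕1⊕0⊕1⊕1⊕1⊕1⊕1⊕1⊕0⊕1⊕1⊕0⊕1⊕0 = 1
s4 (pos 4,5,6,7,12,13,14,15,20,21,22,23,28,29,30,31): 1⊕0⊕1⊕0⊕0⊕1⊕1⊕1⊕1⊕1⊕0⊕1⊕1⊕1⊕1⊕0 = 1
s8 (pos 8,9,10,11,12,13,14,15,24,25,26,27,28,29,30,31): 0⊕0⊕1⊕1⊕0⊕1⊕1⊕1⊕0⊕1⊕1⊕0⊕1⊕1⊕1⊕0 = 0
s16 (pos 16,17,18,19,20,21,22,23,24,25,26,27,28,29,30,31): 1⊕0⊕1⊕1⊕1⊕1⊕0⊕1⊕0⊕1⊕1⊕0⊕1⊕1⊕1⊕0 = 1
Syndrome s16…s1 = 10111 → error at position 23.
Flip position 23: 0011010001101111011110101101110 → 0011010001101111011110001101110
Read data bits from positions 3,5,6,7,9,10,11,12,13,14,15,17,18,19,20,21,22,23,24,25,26,27,28,29,30,31: 10100110111011110001101110

10100110111011110001101110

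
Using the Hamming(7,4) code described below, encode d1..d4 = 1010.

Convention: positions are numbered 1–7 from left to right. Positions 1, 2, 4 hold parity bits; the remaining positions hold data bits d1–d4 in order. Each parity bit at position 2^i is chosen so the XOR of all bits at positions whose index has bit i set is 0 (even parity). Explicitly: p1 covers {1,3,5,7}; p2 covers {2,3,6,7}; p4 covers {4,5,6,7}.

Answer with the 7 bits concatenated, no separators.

1011010

Place data at non-parity positions: p1 p2 1 p4 0 1 0
p1 (pos 1,3,5,7): XOR of data positions = 1⊕0⊕0 = 1
p2 (pos 2,3,6,7): XOR of data positions = 1⊕1⊕0 = 0
p4 (pos 4,5,6,7): XOR of data positions = 0⊕1⊕0 = 1
Codeword: 1011010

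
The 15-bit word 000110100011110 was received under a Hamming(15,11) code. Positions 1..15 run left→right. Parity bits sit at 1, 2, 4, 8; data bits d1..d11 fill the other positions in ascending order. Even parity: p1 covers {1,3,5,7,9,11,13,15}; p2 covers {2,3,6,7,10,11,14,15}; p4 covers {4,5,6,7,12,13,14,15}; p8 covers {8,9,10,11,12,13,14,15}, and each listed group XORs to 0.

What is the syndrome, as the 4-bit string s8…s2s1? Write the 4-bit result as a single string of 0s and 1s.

0010

s1 (pos 1,3,5,7,9,11,13,15): 0⊕0⊕1⊕1⊕0⊕1⊕1⊕0 = 0
s2 (pos 2,3,6,7,10,11,14,15): 0⊕0⊕0⊕1⊕0⊕1⊕1⊕0 = 1
s4 (pos 4,5,6,7,12,13,14,15): 1⊕1⊕0⊕1⊕1⊕1⊕1⊕0 = 0
s8 (pos 8,9,10,11,12,13,14,15): 0⊕0⊕0⊕1⊕1⊕1⊕1⊕0 = 0
Syndrome s8…s1 = 0010 → error at position 2.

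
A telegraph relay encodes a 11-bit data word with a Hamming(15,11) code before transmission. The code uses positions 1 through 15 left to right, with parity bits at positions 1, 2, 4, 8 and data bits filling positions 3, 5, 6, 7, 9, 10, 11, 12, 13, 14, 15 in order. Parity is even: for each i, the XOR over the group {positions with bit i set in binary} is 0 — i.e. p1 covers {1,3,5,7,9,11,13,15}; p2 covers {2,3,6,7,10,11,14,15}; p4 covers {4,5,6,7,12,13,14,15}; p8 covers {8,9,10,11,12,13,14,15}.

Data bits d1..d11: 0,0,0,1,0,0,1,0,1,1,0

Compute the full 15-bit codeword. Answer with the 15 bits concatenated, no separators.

110100110010110

Place data at non-parity positions: p1 p2 0 p4 0 0 1 p8 0 0 1 0 1 1 0
p1 (pos 1,3,5,7,9,11,13,15): XOR of data positions = 0⊕0⊕1⊕0⊕1⊕1⊕0 = 1
p2 (pos 2,3,6,7,10,11,14,15): XOR of data positions = 0⊕0⊕1⊕0⊕1⊕1⊕0 = 1
p4 (pos 4,5,6,7,12,13,14,15): XOR of data positions = 0⊕0⊕1⊕0⊕1⊕1⊕0 = 1
p8 (pos 8,9,10,11,12,13,14,15): XOR of data positions = 0⊕0⊕1⊕0⊕1⊕1⊕0 = 1
Codeword: 110100110010110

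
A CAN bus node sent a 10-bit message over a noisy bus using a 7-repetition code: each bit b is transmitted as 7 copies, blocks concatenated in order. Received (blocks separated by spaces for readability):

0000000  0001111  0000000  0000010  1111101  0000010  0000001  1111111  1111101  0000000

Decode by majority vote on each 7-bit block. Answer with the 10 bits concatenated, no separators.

0100100110

Block 1 (0000000): 0 ones → 0
Block 2 (0001111): 4 ones → 1
Block 3 (0000000): 0 ones → 0
Block 4 (0000010): 1 one → 0
Block 5 (1111101): 6 ones → 1
Block 6 (0000010): 1 one → 0
Block 7 (0000001): 1 one → 0
Block 8 (1111111): 7 ones → 1
Block 9 (1111101): 6 ones → 1
Block 10 (0000000): 0 ones → 0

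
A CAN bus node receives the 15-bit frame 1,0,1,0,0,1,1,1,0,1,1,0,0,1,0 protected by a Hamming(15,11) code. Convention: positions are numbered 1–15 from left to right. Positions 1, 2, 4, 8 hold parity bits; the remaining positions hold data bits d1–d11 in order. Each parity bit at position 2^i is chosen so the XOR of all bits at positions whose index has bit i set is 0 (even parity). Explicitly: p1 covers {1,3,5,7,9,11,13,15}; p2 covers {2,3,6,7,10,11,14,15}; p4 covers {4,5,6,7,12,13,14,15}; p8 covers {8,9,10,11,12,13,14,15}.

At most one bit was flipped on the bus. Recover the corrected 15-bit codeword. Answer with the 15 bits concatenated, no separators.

s1 (pos 1,3,5,7,9,11,13,15): 1⊕1⊕0⊕1⊕0⊕1⊕0⊕0 = 0
s2 (pos 2,3,6,7,10,11,14,15): 0⊕1⊕1⊕1⊕1⊕1⊕1⊕0 = 0
s4 (pos 4,5,6,7,12,13,14,15): 0⊕0⊕1⊕1⊕0⊕0⊕1⊕0 = 1
s8 (pos 8,9,10,11,12,13,14,15): 1⊕0⊕1⊕1⊕0⊕0⊕1⊕0 = 0
Syndrome s8…s1 = 0100 → error at position 4.
Flip position 4: 101001110110010 → 101101110110010

101101110110010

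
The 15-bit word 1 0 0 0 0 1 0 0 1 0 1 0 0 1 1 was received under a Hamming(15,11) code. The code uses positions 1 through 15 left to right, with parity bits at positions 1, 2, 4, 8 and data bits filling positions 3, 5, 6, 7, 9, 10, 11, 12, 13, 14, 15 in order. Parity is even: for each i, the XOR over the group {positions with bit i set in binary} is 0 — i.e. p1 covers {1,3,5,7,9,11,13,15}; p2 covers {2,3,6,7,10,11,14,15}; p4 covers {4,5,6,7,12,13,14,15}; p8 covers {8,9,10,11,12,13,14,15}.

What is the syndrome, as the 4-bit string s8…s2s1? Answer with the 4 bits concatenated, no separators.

s1 (pos 1,3,5,7,9,11,13,15): 1⊕0⊕0⊕0⊕1⊕1⊕0⊕1 = 0
s2 (pos 2,3,6,7,10,11,14,15): 0⊕0⊕1⊕0⊕0⊕1⊕1⊕1 = 0
s4 (pos 4,5,6,7,12,13,14,15): 0⊕0⊕1⊕0⊕0⊕0⊕1⊕1 = 1
s8 (pos 8,9,10,11,12,13,14,15): 0⊕1⊕0⊕1⊕0⊕0⊕1⊕1 = 0
Syndrome s8…s1 = 0100 → error at position 4.

0100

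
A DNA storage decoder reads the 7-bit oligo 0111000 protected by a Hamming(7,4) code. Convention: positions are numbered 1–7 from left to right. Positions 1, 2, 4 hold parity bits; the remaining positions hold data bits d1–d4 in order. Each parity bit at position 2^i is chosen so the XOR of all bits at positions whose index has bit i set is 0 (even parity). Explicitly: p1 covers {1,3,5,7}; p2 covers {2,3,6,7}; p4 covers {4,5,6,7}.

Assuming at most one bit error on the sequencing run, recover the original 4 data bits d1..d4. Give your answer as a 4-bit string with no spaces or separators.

1100

s1 (pos 1,3,5,7): 0⊕1⊕0⊕0 = 1
s2 (pos 2,3,6,7): 1⊕1⊕0⊕0 = 0
s4 (pos 4,5,6,7): 1⊕0⊕0⊕0 = 1
Syndrome s4…s1 = 101 → error at position 5.
Flip position 5: 0111000 → 0111100
Read data bits from positions 3,5,6,7: 1100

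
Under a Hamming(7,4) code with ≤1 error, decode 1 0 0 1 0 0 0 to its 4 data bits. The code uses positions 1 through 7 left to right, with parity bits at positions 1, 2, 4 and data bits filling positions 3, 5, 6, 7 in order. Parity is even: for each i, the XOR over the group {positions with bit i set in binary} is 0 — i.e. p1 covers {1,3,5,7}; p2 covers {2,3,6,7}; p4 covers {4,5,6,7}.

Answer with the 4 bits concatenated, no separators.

0100

s1 (pos 1,3,5,7): 1⊕0⊕0⊕0 = 1
s2 (pos 2,3,6,7): 0⊕0⊕0⊕0 = 0
s4 (pos 4,5,6,7): 1⊕0⊕0⊕0 = 1
Syndrome s4…s1 = 101 → error at position 5.
Flip position 5: 1001000 → 1001100
Read data bits from positions 3,5,6,7: 0100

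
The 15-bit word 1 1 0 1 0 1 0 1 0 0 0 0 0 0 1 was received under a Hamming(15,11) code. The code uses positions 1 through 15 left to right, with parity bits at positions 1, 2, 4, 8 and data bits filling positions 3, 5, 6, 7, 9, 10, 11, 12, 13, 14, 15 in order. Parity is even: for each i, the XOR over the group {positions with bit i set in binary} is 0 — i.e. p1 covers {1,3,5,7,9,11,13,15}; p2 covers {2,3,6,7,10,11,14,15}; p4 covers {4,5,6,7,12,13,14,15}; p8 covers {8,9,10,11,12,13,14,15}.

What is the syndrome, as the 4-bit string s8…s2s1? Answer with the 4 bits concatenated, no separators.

0110

s1 (pos 1,3,5,7,9,11,13,15): 1⊕0⊕0⊕0⊕0⊕0⊕0⊕1 = 0
s2 (pos 2,3,6,7,10,11,14,15): 1⊕0⊕1⊕0⊕0⊕0⊕0⊕1 = 1
s4 (pos 4,5,6,7,12,13,14,15): 1⊕0⊕1⊕0⊕0⊕0⊕0⊕1 = 1
s8 (pos 8,9,10,11,12,13,14,15): 1⊕0⊕0⊕0⊕0⊕0⊕0⊕1 = 0
Syndrome s8…s1 = 0110 → error at position 6.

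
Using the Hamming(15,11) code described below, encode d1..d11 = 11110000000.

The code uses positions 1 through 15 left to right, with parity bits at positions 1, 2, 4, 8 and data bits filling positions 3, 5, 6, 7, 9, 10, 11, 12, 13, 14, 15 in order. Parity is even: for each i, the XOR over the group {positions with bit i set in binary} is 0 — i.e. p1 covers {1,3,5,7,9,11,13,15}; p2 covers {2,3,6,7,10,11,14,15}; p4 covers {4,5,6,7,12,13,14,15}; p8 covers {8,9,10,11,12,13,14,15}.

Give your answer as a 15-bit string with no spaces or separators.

111111100000000

Place data at non-parity positions: p1 p2 1 p4 1 1 1 p8 0 0 0 0 0 0 0
p1 (pos 1,3,5,7,9,11,13,15): XOR of data positions = 1⊕1⊕1⊕0⊕0⊕0⊕0 = 1
p2 (pos 2,3,6,7,10,11,14,15): XOR of data positions = 1⊕1⊕1⊕0⊕0⊕0⊕0 = 1
p4 (pos 4,5,6,7,12,13,14,15): XOR of data positions = 1⊕1⊕1⊕0⊕0⊕0⊕0 = 1
p8 (pos 8,9,10,11,12,13,14,15): XOR of data positions = 0⊕0⊕0⊕0⊕0⊕0⊕0 = 0
Codeword: 111111100000000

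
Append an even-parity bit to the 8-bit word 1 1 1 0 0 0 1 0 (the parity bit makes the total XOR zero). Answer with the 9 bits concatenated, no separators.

111000100

XOR of the 8 data bits: 1⊕1⊕1⊕0⊕0⊕0⊕1⊕0 = 0
Parity bit = 0 (so all 9 bits XOR to 0).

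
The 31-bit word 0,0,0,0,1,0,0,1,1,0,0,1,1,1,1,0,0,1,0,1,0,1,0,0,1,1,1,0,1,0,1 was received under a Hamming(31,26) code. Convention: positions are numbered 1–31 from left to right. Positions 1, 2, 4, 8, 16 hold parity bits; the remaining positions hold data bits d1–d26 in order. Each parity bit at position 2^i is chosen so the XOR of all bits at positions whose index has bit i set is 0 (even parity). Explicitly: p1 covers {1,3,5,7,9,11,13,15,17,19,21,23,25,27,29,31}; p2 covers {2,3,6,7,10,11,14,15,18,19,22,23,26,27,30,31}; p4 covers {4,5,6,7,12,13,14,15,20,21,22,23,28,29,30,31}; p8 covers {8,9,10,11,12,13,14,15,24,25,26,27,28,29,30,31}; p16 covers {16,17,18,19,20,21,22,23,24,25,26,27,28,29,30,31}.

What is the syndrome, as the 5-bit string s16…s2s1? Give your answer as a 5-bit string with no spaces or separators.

s1 (pos 1,3,5,7,9,11,13,15,17,19,21,23,25,27,29,31): 0⊕0⊕1⊕0⊕1⊕0⊕1⊕1⊕0⊕0⊕0⊕0⊕1⊕1⊕1⊕1 = 0
s2 (pos 2,3,6,7,10,11,14,15,18,19,22,23,26,27,30,31): 0⊕0⊕0⊕0⊕0⊕0⊕1⊕1⊕1⊕0⊕1⊕0⊕1⊕1⊕0⊕1 = 1
s4 (pos 4,5,6,7,12,13,14,15,20,21,22,23,28,29,30,31): 0⊕1⊕0⊕0⊕1⊕1⊕1⊕1⊕1⊕0⊕1⊕0⊕0⊕1⊕0⊕1 = 1
s8 (pos 8,9,10,11,12,13,14,15,24,25,26,27,28,29,30,31): 1⊕1⊕0⊕0⊕1⊕1⊕1⊕1⊕0⊕1⊕1⊕1⊕0⊕1⊕0⊕1 = 1
s16 (pos 16,17,18,19,20,21,22,23,24,25,26,27,28,29,30,31): 0⊕0⊕1⊕0⊕1⊕0⊕1⊕0⊕0⊕1⊕1⊕1⊕0⊕1⊕0⊕1 = 0
Syndrome s16…s1 = 01110 → error at position 14.

01110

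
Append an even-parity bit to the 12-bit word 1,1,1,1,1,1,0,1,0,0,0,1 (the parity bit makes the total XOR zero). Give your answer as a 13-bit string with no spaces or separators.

1111110100010

XOR of the 12 data bits: 1⊕1⊕1⊕1⊕1⊕1⊕0⊕1⊕0⊕0⊕0⊕1 = 0
Parity bit = 0 (so all 13 bits XOR to 0).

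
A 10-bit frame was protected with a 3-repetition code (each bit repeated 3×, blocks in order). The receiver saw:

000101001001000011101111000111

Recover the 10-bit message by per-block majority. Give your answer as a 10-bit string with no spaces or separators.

0100011101

Block 1 (000): 0 ones → 0
Block 2 (101): 2 ones → 1
Block 3 (001): 1 one → 0
Block 4 (001): 1 one → 0
Block 5 (000): 0 ones → 0
Block 6 (011): 2 ones → 1
Block 7 (101): 2 ones → 1
Block 8 (111): 3 ones → 1
Block 9 (000): 0 ones → 0
Block 10 (111): 3 ones → 1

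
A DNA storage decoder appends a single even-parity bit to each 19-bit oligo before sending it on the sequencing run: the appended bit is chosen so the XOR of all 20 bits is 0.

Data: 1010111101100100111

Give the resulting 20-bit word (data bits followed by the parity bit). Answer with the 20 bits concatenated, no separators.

XOR of the 19 data bits: 1⊕0⊕1⊕0⊕1⊕1⊕1⊕1⊕0⊕1⊕1⊕0⊕0⊕1⊕0⊕0⊕1⊕1⊕1 = 0
Parity bit = 0 (so all 20 bits XOR to 0).

10101111011001001110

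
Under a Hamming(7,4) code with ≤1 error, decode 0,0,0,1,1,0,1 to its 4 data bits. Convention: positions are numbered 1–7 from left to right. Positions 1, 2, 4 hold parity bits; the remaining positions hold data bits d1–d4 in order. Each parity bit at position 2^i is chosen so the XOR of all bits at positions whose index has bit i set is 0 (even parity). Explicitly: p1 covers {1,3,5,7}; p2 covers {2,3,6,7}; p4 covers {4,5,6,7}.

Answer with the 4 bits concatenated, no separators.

0111

s1 (pos 1,3,5,7): 0⊕0⊕1⊕1 = 0
s2 (pos 2,3,6,7): 0⊕0⊕0⊕1 = 1
s4 (pos 4,5,6,7): 1⊕1⊕0⊕1 = 1
Syndrome s4…s1 = 110 → error at position 6.
Flip position 6: 0001101 → 0001111
Read data bits from positions 3,5,6,7: 0111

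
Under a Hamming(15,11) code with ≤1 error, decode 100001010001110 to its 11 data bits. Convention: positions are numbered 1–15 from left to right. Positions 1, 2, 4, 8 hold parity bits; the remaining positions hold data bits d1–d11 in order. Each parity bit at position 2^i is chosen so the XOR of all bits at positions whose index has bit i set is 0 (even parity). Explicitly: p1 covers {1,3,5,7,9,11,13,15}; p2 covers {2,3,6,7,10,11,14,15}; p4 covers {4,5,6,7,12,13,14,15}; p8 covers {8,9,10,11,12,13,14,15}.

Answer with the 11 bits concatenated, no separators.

s1 (pos 1,3,5,7,9,11,13,15): 1⊕0⊕0⊕0⊕0⊕0⊕1⊕0 = 0
s2 (pos 2,3,6,7,10,11,14,15): 0⊕0⊕1⊕0⊕0⊕0⊕1⊕0 = 0
s4 (pos 4,5,6,7,12,13,14,15): 0⊕0⊕1⊕0⊕1⊕1⊕1⊕0 = 0
s8 (pos 8,9,10,11,12,13,14,15): 1⊕0⊕0⊕0⊕1⊕1⊕1⊕0 = 0
Syndrome s8…s1 = 0000 → no error.
Read data bits from positions 3,5,6,7,9,10,11,12,13,14,15: 00100001110

00100001110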